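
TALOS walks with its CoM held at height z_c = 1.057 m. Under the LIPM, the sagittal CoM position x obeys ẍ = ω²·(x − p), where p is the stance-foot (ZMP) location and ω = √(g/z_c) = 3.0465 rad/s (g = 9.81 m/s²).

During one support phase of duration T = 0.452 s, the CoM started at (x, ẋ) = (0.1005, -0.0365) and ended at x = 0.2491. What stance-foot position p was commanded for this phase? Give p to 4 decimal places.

ωT = 3.0465·0.452 = 1.377018; cosh(ωT) = 2.107698, sinh(ωT) = 1.855368
x(T) = p + (x₀−p)·cosh(ωT) + (ẋ₀/ω)·sinh(ωT) ⇒ p·(1 − cosh) = x(T) − x₀·cosh − (ẋ₀/ω)·sinh
numerator   = 0.2491 − (0.1005)·2.107698 − (-0.0365/3.0465)·1.855368 = 0.059505
denominator = 1 − 2.107698 = -1.107698
p = 0.059505 / -1.107698 = -0.0537

p = -0.0537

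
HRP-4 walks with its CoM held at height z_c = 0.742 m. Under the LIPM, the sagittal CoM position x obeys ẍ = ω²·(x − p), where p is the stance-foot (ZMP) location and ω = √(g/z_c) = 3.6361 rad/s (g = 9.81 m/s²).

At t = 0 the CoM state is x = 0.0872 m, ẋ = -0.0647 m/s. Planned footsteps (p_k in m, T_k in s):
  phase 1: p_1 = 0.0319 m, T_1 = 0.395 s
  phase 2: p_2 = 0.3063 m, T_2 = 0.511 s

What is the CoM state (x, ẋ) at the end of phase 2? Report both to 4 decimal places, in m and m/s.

x = -0.0878, ẋ = -1.2872

phase 1: p=0.0319, T=0.395, ωT=1.436260, cosh=2.221377, sinh=1.983561; start (x,ẋ)=(0.087200, -0.064700) → end (x,ẋ)=(0.119447, 0.255124)
phase 2: p=0.3063, T=0.511, ωT=1.858047, cosh=3.283591, sinh=3.127614; start (x,ẋ)=(0.119447, 0.255124) → end (x,ẋ)=(-0.087802, -1.287227)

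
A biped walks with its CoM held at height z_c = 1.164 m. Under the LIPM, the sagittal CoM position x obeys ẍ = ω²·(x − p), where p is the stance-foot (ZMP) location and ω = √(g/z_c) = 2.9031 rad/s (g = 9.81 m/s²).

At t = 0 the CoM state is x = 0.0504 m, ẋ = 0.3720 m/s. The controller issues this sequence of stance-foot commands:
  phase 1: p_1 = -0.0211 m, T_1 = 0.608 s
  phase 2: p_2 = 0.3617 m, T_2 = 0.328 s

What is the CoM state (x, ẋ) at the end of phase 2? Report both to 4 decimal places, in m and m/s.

phase 1: p=-0.0211, T=0.608, ωT=1.765085, cosh=3.006620, sinh=2.835448; start (x,ẋ)=(0.050400, 0.372000) → end (x,ẋ)=(0.557204, 1.707021)
phase 2: p=0.3617, T=0.328, ωT=0.952217, cosh=1.488666, sinh=1.102782; start (x,ẋ)=(0.557204, 1.707021) → end (x,ẋ)=(1.301176, 3.167090)

x = 1.3012, ẋ = 3.1671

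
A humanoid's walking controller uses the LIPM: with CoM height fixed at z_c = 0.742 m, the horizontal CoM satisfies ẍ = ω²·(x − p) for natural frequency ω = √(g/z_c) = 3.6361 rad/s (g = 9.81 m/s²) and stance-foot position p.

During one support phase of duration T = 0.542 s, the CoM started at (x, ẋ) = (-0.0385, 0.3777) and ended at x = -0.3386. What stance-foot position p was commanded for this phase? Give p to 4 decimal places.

p = 0.2119

ωT = 3.6361·0.542 = 1.970766; cosh(ωT) = 3.657761, sinh(ωT) = 3.518411
x(T) = p + (x₀−p)·cosh(ωT) + (ẋ₀/ω)·sinh(ωT) ⇒ p·(1 − cosh) = x(T) − x₀·cosh − (ẋ₀/ω)·sinh
numerator   = -0.3386 − (-0.0385)·3.657761 − (0.3777/3.6361)·3.518411 = -0.563251
denominator = 1 − 3.657761 = -2.657761
p = -0.563251 / -2.657761 = 0.2119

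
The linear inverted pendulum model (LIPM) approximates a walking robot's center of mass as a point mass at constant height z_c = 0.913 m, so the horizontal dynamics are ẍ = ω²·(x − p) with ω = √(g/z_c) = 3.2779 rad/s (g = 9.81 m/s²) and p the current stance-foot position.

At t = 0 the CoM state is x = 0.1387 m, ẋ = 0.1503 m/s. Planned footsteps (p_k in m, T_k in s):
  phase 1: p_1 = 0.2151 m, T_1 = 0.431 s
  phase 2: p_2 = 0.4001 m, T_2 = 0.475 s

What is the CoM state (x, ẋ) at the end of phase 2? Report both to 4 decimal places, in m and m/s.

x = -0.3591, ẋ = -2.3401

phase 1: p=0.2151, T=0.431, ωT=1.412775, cosh=2.175402, sinh=1.931935; start (x,ẋ)=(0.138700, 0.150300) → end (x,ẋ)=(0.137483, -0.156855)
phase 2: p=0.4001, T=0.475, ωT=1.557002, cosh=2.477672, sinh=2.266906; start (x,ẋ)=(0.137483, -0.156855) → end (x,ẋ)=(-0.359054, -2.340057)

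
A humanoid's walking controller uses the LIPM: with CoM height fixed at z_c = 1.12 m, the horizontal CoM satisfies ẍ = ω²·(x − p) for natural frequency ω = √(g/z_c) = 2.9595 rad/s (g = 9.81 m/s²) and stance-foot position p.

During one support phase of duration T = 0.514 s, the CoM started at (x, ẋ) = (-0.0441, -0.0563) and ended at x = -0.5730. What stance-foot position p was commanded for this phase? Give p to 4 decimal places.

p = 0.3046

ωT = 2.9595·0.514 = 1.521183; cosh(ωT) = 2.398045, sinh(ωT) = 2.179592
x(T) = p + (x₀−p)·cosh(ωT) + (ẋ₀/ω)·sinh(ωT) ⇒ p·(1 − cosh) = x(T) − x₀·cosh − (ẋ₀/ω)·sinh
numerator   = -0.5730 − (-0.0441)·2.398045 − (-0.0563/2.9595)·2.179592 = -0.425783
denominator = 1 − 2.398045 = -1.398045
p = -0.425783 / -1.398045 = 0.3046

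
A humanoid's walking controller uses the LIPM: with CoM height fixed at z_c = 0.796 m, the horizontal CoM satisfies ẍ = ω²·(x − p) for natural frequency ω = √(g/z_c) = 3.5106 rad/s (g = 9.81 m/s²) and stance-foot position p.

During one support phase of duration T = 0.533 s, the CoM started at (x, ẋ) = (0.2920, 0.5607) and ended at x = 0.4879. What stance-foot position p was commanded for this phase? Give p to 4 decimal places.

p = 0.4256

ωT = 3.5106·0.533 = 1.871150; cosh(ωT) = 3.324854, sinh(ωT) = 3.170907
x(T) = p + (x₀−p)·cosh(ωT) + (ẋ₀/ω)·sinh(ωT) ⇒ p·(1 − cosh) = x(T) − x₀·cosh − (ẋ₀/ω)·sinh
numerator   = 0.4879 − (0.2920)·3.324854 − (0.5607/3.5106)·3.170907 = -0.989403
denominator = 1 − 3.324854 = -2.324854
p = -0.989403 / -2.324854 = 0.4256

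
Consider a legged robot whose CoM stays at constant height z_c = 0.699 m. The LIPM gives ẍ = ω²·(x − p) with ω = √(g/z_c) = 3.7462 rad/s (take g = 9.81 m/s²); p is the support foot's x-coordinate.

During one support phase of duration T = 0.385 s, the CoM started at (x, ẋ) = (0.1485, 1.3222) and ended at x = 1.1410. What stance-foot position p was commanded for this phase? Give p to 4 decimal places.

p = -0.0847

ωT = 3.7462·0.385 = 1.442287; cosh(ωT) = 2.233373, sinh(ωT) = 1.996987
x(T) = p + (x₀−p)·cosh(ωT) + (ẋ₀/ω)·sinh(ωT) ⇒ p·(1 − cosh) = x(T) − x₀·cosh − (ẋ₀/ω)·sinh
numerator   = 1.1410 − (0.1485)·2.233373 − (1.3222/3.7462)·1.996987 = 0.104519
denominator = 1 − 2.233373 = -1.233373
p = 0.104519 / -1.233373 = -0.0847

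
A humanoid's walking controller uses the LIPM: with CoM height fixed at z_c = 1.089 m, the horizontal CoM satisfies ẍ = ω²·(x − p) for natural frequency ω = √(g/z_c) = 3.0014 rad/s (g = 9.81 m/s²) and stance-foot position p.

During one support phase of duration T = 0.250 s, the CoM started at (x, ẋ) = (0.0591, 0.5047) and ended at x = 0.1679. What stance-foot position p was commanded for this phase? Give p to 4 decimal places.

p = 0.1593

ωT = 3.0014·0.250 = 0.750350; cosh(ωT) = 1.294971, sinh(ωT) = 0.822770
x(T) = p + (x₀−p)·cosh(ωT) + (ẋ₀/ω)·sinh(ωT) ⇒ p·(1 − cosh) = x(T) − x₀·cosh − (ẋ₀/ω)·sinh
numerator   = 0.1679 − (0.0591)·1.294971 − (0.5047/3.0014)·0.822770 = -0.046986
denominator = 1 − 1.294971 = -0.294971
p = -0.046986 / -0.294971 = 0.1593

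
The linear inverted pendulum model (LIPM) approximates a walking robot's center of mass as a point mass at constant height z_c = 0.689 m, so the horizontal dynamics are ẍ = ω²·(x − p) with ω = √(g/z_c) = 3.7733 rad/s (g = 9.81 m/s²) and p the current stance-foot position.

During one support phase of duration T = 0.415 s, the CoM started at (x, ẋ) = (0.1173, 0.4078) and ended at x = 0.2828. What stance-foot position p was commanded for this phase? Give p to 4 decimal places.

p = 0.1720

ωT = 3.7733·0.415 = 1.565919; cosh(ωT) = 2.497985, sinh(ωT) = 2.289089
x(T) = p + (x₀−p)·cosh(ωT) + (ẋ₀/ω)·sinh(ωT) ⇒ p·(1 − cosh) = x(T) − x₀·cosh − (ẋ₀/ω)·sinh
numerator   = 0.2828 − (0.1173)·2.497985 − (0.4078/3.7733)·2.289089 = -0.257607
denominator = 1 − 2.497985 = -1.497985
p = -0.257607 / -1.497985 = 0.1720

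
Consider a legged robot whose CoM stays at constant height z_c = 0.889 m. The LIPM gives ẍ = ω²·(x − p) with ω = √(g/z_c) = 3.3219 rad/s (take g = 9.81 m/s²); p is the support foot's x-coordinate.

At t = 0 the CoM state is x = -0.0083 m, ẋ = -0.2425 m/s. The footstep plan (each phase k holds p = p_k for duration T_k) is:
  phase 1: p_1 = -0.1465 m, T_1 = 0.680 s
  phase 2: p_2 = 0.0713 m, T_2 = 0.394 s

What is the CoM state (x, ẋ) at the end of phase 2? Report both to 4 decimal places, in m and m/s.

x = 0.7969, ẋ = 2.5861

phase 1: p=-0.1465, T=0.680, ωT=2.258892, cosh=4.838472, sinh=4.734005; start (x,ẋ)=(-0.008300, -0.242500) → end (x,ẋ)=(0.176593, 0.999989)
phase 2: p=0.0713, T=0.394, ωT=1.308829, cosh=1.985986, sinh=1.715849; start (x,ẋ)=(0.176593, 0.999989) → end (x,ẋ)=(0.796930, 2.586118)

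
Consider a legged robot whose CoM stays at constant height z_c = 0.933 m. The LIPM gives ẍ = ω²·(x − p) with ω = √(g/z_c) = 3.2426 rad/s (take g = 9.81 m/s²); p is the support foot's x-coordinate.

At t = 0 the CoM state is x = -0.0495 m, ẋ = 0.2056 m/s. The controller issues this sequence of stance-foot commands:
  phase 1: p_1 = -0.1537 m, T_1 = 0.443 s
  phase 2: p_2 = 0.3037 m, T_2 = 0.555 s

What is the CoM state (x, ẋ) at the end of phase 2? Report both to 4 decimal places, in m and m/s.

phase 1: p=-0.1537, T=0.443, ωT=1.436472, cosh=2.221798, sinh=1.984033; start (x,ẋ)=(-0.049500, 0.205600) → end (x,ẋ)=(0.203611, 1.127164)
phase 2: p=0.3037, T=0.555, ωT=1.799643, cosh=3.106423, sinh=2.941065; start (x,ẋ)=(0.203611, 1.127164) → end (x,ẋ)=(1.015128, 2.546929)

x = 1.0151, ẋ = 2.5469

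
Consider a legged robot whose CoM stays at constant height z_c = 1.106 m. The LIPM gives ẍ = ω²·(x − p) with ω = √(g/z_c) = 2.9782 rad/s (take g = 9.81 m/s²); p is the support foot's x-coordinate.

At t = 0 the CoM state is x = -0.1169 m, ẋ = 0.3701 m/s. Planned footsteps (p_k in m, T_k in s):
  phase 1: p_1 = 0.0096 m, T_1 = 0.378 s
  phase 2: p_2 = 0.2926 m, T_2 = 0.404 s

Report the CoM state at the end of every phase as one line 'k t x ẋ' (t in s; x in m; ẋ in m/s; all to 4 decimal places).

phase 1: p=0.0096, T=0.378, ωT=1.125760, cosh=1.703482, sinh=1.379076; start (x,ẋ)=(-0.116900, 0.370100) → end (x,ẋ)=(-0.034513, 0.110902)
phase 2: p=0.2926, T=0.404, ωT=1.203193, cosh=1.815484, sinh=1.515250; start (x,ẋ)=(-0.034513, 0.110902) → end (x,ẋ)=(-0.244844, -1.274828)

1 0.3780 -0.0345 0.1109
2 0.7820 -0.2448 -1.2748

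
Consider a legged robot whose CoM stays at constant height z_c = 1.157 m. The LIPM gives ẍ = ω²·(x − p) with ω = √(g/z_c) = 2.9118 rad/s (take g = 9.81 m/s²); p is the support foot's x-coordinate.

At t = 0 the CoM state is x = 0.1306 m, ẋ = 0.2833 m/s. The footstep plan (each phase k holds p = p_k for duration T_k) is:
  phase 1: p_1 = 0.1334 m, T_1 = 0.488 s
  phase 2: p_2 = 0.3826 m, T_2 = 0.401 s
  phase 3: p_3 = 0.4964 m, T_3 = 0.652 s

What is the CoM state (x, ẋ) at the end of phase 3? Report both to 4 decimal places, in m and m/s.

phase 1: p=0.1334, T=0.488, ωT=1.420958, cosh=2.191285, sinh=1.949802; start (x,ẋ)=(0.130600, 0.283300) → end (x,ẋ)=(0.316968, 0.604894)
phase 2: p=0.3826, T=0.401, ωT=1.167632, cosh=1.762737, sinh=1.451634; start (x,ẋ)=(0.316968, 0.604894) → end (x,ẋ)=(0.568469, 0.788852)
phase 3: p=0.4964, T=0.652, ωT=1.898494, cosh=3.412812, sinh=3.263018; start (x,ẋ)=(0.568469, 0.788852) → end (x,ẋ)=(1.626360, 3.376949)

x = 1.6264, ẋ = 3.3769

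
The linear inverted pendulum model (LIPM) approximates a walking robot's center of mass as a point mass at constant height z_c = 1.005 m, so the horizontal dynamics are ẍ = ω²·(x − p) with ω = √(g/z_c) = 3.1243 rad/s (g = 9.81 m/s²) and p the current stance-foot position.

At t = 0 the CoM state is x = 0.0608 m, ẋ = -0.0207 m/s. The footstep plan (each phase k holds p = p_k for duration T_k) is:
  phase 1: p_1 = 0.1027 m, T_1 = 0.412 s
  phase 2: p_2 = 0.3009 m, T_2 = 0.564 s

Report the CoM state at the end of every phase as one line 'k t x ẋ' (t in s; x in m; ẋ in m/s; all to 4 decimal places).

1 0.4120 0.0099 -0.2594
2 0.9760 -0.8061 -3.3472

phase 1: p=0.1027, T=0.412, ωT=1.287212, cosh=1.949355, sinh=1.673316; start (x,ẋ)=(0.060800, -0.020700) → end (x,ẋ)=(0.009935, -0.259402)
phase 2: p=0.3009, T=0.564, ωT=1.762105, cosh=2.998185, sinh=2.826502; start (x,ẋ)=(0.009935, -0.259402) → end (x,ẋ)=(-0.806142, -3.347197)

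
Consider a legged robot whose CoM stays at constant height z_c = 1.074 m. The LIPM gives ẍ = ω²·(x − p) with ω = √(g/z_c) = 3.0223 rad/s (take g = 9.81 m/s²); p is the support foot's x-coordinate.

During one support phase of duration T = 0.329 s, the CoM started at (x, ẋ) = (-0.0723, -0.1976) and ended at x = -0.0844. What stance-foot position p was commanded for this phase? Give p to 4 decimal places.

ωT = 3.0223·0.329 = 0.994337; cosh(ωT) = 1.536450, sinh(ωT) = 1.166481
x(T) = p + (x₀−p)·cosh(ωT) + (ẋ₀/ω)·sinh(ωT) ⇒ p·(1 − cosh) = x(T) − x₀·cosh − (ẋ₀/ω)·sinh
numerator   = -0.0844 − (-0.0723)·1.536450 − (-0.1976/3.0223)·1.166481 = 0.102951
denominator = 1 − 1.536450 = -0.536450
p = 0.102951 / -0.536450 = -0.1919

p = -0.1919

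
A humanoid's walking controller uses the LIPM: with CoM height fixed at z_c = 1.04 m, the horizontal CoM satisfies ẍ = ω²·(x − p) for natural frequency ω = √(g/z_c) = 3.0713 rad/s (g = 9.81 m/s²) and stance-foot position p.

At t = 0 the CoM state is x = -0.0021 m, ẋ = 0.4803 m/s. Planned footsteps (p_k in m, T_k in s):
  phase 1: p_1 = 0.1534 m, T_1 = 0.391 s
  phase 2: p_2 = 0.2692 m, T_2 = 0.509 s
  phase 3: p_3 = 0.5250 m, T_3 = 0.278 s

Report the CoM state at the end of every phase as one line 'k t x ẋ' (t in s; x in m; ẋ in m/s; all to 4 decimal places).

phase 1: p=0.1534, T=0.391, ωT=1.200878, cosh=1.811982, sinh=1.511052; start (x,ẋ)=(-0.002100, 0.480300) → end (x,ẋ)=(0.107940, 0.148636)
phase 2: p=0.2692, T=0.509, ωT=1.563292, cosh=2.491979, sinh=2.282533; start (x,ẋ)=(0.107940, 0.148636) → end (x,ẋ)=(-0.022193, -0.760090)
phase 3: p=0.5250, T=0.278, ωT=0.853821, cosh=1.387195, sinh=0.961410; start (x,ẋ)=(-0.022193, -0.760090) → end (x,ẋ)=(-0.471994, -2.670132)

1 0.3910 0.1079 0.1486
2 0.9000 -0.0222 -0.7601
3 1.1780 -0.4720 -2.6701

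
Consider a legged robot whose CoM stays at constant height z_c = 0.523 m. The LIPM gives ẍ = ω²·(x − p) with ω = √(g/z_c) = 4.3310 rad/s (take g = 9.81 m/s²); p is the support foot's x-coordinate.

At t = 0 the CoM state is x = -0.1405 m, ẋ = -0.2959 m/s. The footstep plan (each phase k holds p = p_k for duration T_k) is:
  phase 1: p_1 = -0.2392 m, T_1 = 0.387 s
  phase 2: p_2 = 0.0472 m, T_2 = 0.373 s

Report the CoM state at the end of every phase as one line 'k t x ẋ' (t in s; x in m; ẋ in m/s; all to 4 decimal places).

1 0.3870 -0.1424 0.2839
2 0.7600 -0.2901 -1.2413

phase 1: p=-0.2392, T=0.387, ωT=1.676097, cosh=2.765879, sinh=2.578776; start (x,ẋ)=(-0.140500, -0.295900) → end (x,ẋ)=(-0.142393, 0.283925)
phase 2: p=0.0472, T=0.373, ωT=1.615463, cosh=2.614507, sinh=2.415709; start (x,ẋ)=(-0.142393, 0.283925) → end (x,ẋ)=(-0.290128, -1.241284)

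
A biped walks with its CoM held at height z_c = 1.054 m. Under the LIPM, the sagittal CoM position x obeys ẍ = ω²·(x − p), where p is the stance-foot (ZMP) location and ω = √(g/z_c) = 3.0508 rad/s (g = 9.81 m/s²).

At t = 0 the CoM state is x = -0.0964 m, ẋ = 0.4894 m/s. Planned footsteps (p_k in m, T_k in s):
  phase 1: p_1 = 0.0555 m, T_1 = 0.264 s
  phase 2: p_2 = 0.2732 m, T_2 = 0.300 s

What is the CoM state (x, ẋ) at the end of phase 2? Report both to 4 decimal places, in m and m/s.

x = -0.0464, ẋ = -0.5385

phase 1: p=0.0555, T=0.264, ωT=0.805411, cosh=1.342260, sinh=0.895356; start (x,ẋ)=(-0.096400, 0.489400) → end (x,ẋ)=(-0.004759, 0.241979)
phase 2: p=0.2732, T=0.300, ωT=0.915240, cosh=1.448898, sinh=1.048477; start (x,ẋ)=(-0.004759, 0.241979) → end (x,ẋ)=(-0.046372, -0.538503)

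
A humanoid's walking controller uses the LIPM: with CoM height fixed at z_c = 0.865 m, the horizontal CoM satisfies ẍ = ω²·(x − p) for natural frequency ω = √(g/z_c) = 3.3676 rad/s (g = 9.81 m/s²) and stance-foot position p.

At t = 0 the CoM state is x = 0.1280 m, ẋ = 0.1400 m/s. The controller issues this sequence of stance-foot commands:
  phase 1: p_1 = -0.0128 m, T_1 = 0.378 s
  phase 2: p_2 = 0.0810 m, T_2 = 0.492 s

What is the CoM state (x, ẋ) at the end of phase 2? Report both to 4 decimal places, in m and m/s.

phase 1: p=-0.0128, T=0.378, ωT=1.272953, cosh=1.925693, sinh=1.645689; start (x,ẋ)=(0.128000, 0.140000) → end (x,ẋ)=(0.326753, 1.049914)
phase 2: p=0.0810, T=0.492, ωT=1.656859, cosh=2.716778, sinh=2.526041; start (x,ẋ)=(0.326753, 1.049914) → end (x,ẋ)=(1.536199, 4.942931)

x = 1.5362, ẋ = 4.9429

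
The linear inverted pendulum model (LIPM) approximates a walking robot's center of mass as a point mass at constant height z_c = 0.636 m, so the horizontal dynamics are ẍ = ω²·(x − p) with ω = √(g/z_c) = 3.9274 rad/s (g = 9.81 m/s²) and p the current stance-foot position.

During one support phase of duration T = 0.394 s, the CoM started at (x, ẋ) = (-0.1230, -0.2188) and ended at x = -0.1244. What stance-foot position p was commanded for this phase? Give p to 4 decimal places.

p = -0.2079

ωT = 3.9274·0.394 = 1.547396; cosh(ωT) = 2.456009, sinh(ωT) = 2.243207
x(T) = p + (x₀−p)·cosh(ωT) + (ẋ₀/ω)·sinh(ωT) ⇒ p·(1 − cosh) = x(T) − x₀·cosh − (ẋ₀/ω)·sinh
numerator   = -0.1244 − (-0.1230)·2.456009 − (-0.2188/3.9274)·2.243207 = 0.302661
denominator = 1 − 2.456009 = -1.456009
p = 0.302661 / -1.456009 = -0.2079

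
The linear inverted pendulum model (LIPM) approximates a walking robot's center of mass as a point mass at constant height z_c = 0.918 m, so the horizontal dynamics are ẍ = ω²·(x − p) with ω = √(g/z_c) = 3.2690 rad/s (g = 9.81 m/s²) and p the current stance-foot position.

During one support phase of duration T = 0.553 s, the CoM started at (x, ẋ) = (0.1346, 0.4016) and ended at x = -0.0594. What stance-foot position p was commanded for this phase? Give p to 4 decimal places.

ωT = 3.2690·0.553 = 1.807757; cosh(ωT) = 3.130389, sinh(ωT) = 2.966368
x(T) = p + (x₀−p)·cosh(ωT) + (ẋ₀/ω)·sinh(ωT) ⇒ p·(1 − cosh) = x(T) − x₀·cosh − (ẋ₀/ω)·sinh
numerator   = -0.0594 − (0.1346)·3.130389 − (0.4016/3.2690)·2.966368 = -0.845172
denominator = 1 − 3.130389 = -2.130389
p = -0.845172 / -2.130389 = 0.3967

p = 0.3967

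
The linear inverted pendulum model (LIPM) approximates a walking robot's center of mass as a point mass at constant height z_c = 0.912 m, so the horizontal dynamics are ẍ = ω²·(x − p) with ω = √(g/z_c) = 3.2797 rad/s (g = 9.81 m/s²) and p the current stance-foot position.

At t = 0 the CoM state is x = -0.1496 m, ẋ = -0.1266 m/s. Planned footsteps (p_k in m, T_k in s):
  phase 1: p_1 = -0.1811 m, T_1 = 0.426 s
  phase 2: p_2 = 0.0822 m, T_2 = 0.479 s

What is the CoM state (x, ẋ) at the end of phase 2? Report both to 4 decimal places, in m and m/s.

phase 1: p=-0.1811, T=0.426, ωT=1.397152, cosh=2.145484, sinh=1.898184; start (x,ẋ)=(-0.149600, -0.126600) → end (x,ẋ)=(-0.186789, -0.075516)
phase 2: p=0.0822, T=0.479, ωT=1.570976, cosh=2.509593, sinh=2.301751; start (x,ẋ)=(-0.186789, -0.075516) → end (x,ẋ)=(-0.645852, -2.220127)

x = -0.6459, ẋ = -2.2201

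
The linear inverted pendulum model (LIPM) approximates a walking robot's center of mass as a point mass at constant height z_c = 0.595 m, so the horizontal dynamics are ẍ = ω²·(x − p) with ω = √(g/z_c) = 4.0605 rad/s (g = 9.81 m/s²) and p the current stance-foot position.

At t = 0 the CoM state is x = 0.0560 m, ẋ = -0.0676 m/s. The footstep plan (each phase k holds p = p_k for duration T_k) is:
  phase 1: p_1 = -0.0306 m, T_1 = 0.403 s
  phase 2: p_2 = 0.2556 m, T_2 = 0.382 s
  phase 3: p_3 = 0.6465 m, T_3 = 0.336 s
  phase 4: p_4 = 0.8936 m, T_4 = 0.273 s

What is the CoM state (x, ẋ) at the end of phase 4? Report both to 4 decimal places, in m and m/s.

phase 1: p=-0.0306, T=0.403, ωT=1.636382, cosh=2.665616, sinh=2.470933; start (x,ẋ)=(0.056000, -0.067600) → end (x,ẋ)=(0.159106, 0.688681)
phase 2: p=0.2556, T=0.382, ωT=1.551111, cosh=2.464360, sinh=2.252348; start (x,ẋ)=(0.159106, 0.688681) → end (x,ẋ)=(0.399813, 0.814656)
phase 3: p=0.6465, T=0.336, ωT=1.364328, cosh=2.084322, sinh=1.828770; start (x,ẋ)=(0.399813, 0.814656) → end (x,ẋ)=(0.499230, -0.133822)
phase 4: p=0.8936, T=0.273, ωT=1.108517, cosh=1.679954, sinh=1.349906; start (x,ẋ)=(0.499230, -0.133822) → end (x,ẋ)=(0.186588, -2.386470)

x = 0.1866, ẋ = -2.3865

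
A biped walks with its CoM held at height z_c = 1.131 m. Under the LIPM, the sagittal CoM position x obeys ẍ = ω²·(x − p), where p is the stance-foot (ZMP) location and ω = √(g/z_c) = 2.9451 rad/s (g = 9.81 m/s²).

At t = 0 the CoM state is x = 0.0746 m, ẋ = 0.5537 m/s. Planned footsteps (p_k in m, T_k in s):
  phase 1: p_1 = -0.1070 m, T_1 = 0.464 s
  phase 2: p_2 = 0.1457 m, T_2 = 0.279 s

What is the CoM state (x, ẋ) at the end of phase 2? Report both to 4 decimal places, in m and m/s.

phase 1: p=-0.1070, T=0.464, ωT=1.366526, cosh=2.088348, sinh=1.833357; start (x,ẋ)=(0.074600, 0.553700) → end (x,ẋ)=(0.616928, 2.136853)
phase 2: p=0.1457, T=0.279, ωT=0.821683, cosh=1.357008, sinh=0.917317; start (x,ẋ)=(0.616928, 2.136853) → end (x,ẋ)=(1.450730, 4.172790)

x = 1.4507, ẋ = 4.1728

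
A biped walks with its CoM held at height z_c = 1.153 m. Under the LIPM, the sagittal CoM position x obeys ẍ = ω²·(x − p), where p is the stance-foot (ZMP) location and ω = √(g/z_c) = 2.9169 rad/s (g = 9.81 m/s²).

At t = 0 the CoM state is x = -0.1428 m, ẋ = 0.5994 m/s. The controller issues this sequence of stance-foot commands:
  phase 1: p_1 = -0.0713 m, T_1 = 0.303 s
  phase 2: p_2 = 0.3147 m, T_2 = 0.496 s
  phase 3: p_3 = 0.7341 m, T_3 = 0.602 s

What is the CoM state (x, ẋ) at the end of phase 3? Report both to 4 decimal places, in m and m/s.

x = -1.2855, ẋ = -5.6202

phase 1: p=-0.0713, T=0.303, ωT=0.883821, cosh=1.416665, sinh=1.003464; start (x,ẋ)=(-0.142800, 0.599400) → end (x,ẋ)=(0.033612, 0.639868)
phase 2: p=0.3147, T=0.496, ωT=1.446782, cosh=2.242373, sinh=2.007047; start (x,ẋ)=(0.033612, 0.639868) → end (x,ẋ)=(0.124674, -0.210764)
phase 3: p=0.7341, T=0.602, ωT=1.755974, cosh=2.980911, sinh=2.808172; start (x,ẋ)=(0.124674, -0.210764) → end (x,ẋ)=(-1.285451, -5.620169)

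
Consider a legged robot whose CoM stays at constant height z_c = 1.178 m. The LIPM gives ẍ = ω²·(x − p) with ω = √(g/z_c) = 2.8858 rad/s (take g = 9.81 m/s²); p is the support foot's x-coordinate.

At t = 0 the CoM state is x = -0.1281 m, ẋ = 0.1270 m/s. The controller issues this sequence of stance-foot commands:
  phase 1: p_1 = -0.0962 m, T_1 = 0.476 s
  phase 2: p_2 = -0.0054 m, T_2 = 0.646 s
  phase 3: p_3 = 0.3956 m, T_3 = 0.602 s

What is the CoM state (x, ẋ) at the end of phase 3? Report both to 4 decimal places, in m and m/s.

phase 1: p=-0.0962, T=0.476, ωT=1.373641, cosh=2.101444, sinh=1.848261; start (x,ẋ)=(-0.128100, 0.127000) → end (x,ẋ)=(-0.081897, 0.096738)
phase 2: p=-0.0054, T=0.646, ωT=1.864227, cosh=3.302981, sinh=3.147965; start (x,ẋ)=(-0.081897, 0.096738) → end (x,ẋ)=(-0.152541, -0.375403)
phase 3: p=0.3956, T=0.602, ωT=1.737252, cosh=2.928855, sinh=2.752851; start (x,ẋ)=(-0.152541, -0.375403) → end (x,ẋ)=(-1.567933, -5.454029)

x = -1.5679, ẋ = -5.4540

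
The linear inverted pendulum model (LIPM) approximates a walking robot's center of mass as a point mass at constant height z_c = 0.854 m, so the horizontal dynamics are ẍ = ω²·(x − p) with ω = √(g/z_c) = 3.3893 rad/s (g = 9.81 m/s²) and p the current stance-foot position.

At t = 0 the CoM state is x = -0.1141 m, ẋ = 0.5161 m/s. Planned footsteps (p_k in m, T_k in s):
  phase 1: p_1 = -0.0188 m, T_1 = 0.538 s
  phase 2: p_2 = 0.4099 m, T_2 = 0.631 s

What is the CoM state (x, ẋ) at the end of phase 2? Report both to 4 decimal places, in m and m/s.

x = 0.0604, ẋ = -0.9975

phase 1: p=-0.0188, T=0.538, ωT=1.823443, cosh=3.177308, sinh=3.015839; start (x,ẋ)=(-0.114100, 0.516100) → end (x,ẋ)=(0.137634, 0.665692)
phase 2: p=0.4099, T=0.631, ωT=2.138648, cosh=4.302885, sinh=4.185071; start (x,ẋ)=(0.137634, 0.665692) → end (x,ẋ)=(0.060361, -0.997546)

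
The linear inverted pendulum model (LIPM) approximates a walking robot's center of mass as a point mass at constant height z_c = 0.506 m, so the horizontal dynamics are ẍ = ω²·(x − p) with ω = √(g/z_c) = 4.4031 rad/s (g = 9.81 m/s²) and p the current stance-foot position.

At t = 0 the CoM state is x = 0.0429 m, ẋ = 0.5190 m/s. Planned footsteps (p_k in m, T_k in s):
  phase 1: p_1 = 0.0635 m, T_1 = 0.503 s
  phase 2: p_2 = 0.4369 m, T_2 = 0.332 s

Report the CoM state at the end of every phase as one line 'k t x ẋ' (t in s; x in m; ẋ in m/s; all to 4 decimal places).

phase 1: p=0.0635, T=0.503, ωT=2.214759, cosh=4.634192, sinh=4.525012; start (x,ẋ)=(0.042900, 0.519000) → end (x,ẋ)=(0.501406, 1.994710)
phase 2: p=0.4369, T=0.332, ωT=1.461829, cosh=2.272828, sinh=2.041016; start (x,ẋ)=(0.501406, 1.994710) → end (x,ẋ)=(1.508139, 5.113330)

1 0.5030 0.5014 1.9947
2 0.8350 1.5081 5.1133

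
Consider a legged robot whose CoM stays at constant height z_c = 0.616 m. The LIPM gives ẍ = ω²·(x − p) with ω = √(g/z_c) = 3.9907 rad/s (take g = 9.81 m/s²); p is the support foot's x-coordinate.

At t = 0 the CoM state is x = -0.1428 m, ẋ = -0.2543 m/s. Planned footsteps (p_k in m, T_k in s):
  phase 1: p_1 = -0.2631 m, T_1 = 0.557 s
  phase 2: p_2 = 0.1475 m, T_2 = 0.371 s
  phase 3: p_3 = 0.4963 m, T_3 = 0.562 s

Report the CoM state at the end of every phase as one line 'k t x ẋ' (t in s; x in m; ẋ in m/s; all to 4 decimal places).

1 0.5570 0.0081 1.0026
2 0.9280 0.3487 1.1578
3 1.4900 1.1445 2.7723

phase 1: p=-0.2631, T=0.557, ωT=2.222820, cosh=4.670817, sinh=4.562514; start (x,ẋ)=(-0.142800, -0.254300) → end (x,ẋ)=(0.008062, 1.002588)
phase 2: p=0.1475, T=0.371, ωT=1.480550, cosh=2.311437, sinh=2.083924; start (x,ẋ)=(0.008062, 1.002588) → end (x,ẋ)=(0.348744, 1.157805)
phase 3: p=0.4963, T=0.562, ωT=2.242773, cosh=4.762791, sinh=4.656628; start (x,ẋ)=(0.348744, 1.157805) → end (x,ẋ)=(1.144528, 2.772314)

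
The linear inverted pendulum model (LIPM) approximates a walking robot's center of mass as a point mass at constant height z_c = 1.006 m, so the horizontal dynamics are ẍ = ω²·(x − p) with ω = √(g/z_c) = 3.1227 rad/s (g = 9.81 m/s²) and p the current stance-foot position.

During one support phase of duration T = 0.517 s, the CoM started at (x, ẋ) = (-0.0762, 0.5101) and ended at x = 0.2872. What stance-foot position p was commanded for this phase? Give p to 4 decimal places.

ωT = 3.1227·0.517 = 1.614436; cosh(ωT) = 2.612028, sinh(ωT) = 2.413025
x(T) = p + (x₀−p)·cosh(ωT) + (ẋ₀/ω)·sinh(ωT) ⇒ p·(1 − cosh) = x(T) − x₀·cosh − (ẋ₀/ω)·sinh
numerator   = 0.2872 − (-0.0762)·2.612028 − (0.5101/3.1227)·2.413025 = 0.092064
denominator = 1 − 2.612028 = -1.612028
p = 0.092064 / -1.612028 = -0.0571

p = -0.0571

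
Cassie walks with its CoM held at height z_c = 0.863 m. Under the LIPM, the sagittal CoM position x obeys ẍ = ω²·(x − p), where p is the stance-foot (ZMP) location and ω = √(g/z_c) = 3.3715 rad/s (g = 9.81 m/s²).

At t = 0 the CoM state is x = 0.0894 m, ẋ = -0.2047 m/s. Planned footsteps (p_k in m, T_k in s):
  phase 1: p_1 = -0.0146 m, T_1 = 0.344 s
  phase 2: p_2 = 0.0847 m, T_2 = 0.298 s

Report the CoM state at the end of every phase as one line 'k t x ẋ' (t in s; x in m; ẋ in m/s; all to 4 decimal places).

1 0.3440 0.0802 0.1457
2 0.6420 0.1289 0.2078

phase 1: p=-0.0146, T=0.344, ωT=1.159796, cosh=1.751416, sinh=1.437866; start (x,ẋ)=(0.089400, -0.204700) → end (x,ẋ)=(0.080248, 0.145653)
phase 2: p=0.0847, T=0.298, ωT=1.004707, cosh=1.548629, sinh=1.182478; start (x,ẋ)=(0.080248, 0.145653) → end (x,ẋ)=(0.128889, 0.207811)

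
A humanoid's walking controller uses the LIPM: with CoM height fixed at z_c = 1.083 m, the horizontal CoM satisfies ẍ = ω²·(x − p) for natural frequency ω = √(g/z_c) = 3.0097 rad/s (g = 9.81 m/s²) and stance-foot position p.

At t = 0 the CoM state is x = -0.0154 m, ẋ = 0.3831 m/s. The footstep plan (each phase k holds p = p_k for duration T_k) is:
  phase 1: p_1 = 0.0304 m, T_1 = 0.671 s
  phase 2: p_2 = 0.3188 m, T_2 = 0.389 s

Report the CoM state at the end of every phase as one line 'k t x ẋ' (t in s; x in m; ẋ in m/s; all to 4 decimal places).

phase 1: p=0.0304, T=0.671, ωT=2.019509, cosh=3.833671, sinh=3.700951; start (x,ẋ)=(-0.015400, 0.383100) → end (x,ẋ)=(0.325906, 0.958525)
phase 2: p=0.3188, T=0.389, ωT=1.170773, cosh=1.767306, sinh=1.457179; start (x,ẋ)=(0.325906, 0.958525) → end (x,ẋ)=(0.795439, 1.725172)

1 0.6710 0.3259 0.9585
2 1.0600 0.7954 1.7252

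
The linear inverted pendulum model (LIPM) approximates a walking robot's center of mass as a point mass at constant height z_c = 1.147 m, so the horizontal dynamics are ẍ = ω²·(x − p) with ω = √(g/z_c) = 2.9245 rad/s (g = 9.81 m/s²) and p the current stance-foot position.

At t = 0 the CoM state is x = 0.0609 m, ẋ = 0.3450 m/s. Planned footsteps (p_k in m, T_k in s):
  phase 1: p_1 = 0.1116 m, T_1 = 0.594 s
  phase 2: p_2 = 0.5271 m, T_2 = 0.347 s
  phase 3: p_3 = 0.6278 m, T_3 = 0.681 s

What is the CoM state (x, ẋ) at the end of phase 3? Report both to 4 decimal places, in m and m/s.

phase 1: p=0.1116, T=0.594, ωT=1.737153, cosh=2.928583, sinh=2.752563; start (x,ẋ)=(0.060900, 0.345000) → end (x,ẋ)=(0.287838, 0.602233)
phase 2: p=0.5271, T=0.347, ωT=1.014801, cosh=1.560645, sinh=1.198171; start (x,ẋ)=(0.287838, 0.602233) → end (x,ẋ)=(0.400432, 0.101484)
phase 3: p=0.6278, T=0.681, ωT=1.991585, cosh=3.731807, sinh=3.595328; start (x,ẋ)=(0.400432, 0.101484) → end (x,ẋ)=(-0.095932, -2.011952)

x = -0.0959, ẋ = -2.0120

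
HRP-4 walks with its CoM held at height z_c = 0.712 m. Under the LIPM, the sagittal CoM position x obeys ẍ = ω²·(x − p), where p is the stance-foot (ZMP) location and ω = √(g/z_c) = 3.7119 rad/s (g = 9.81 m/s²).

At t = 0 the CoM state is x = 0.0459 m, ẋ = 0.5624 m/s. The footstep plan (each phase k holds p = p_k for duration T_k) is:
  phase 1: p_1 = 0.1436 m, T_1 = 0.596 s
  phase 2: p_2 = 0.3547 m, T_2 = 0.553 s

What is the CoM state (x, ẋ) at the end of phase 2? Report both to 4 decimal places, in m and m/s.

x = 1.4320, ẋ = 4.1125

phase 1: p=0.1436, T=0.596, ωT=2.212292, cosh=4.623043, sinh=4.513594; start (x,ẋ)=(0.045900, 0.562400) → end (x,ẋ)=(0.375795, 0.963133)
phase 2: p=0.3547, T=0.553, ωT=2.052681, cosh=3.958571, sinh=3.830181; start (x,ẋ)=(0.375795, 0.963133) → end (x,ẋ)=(1.432031, 4.112550)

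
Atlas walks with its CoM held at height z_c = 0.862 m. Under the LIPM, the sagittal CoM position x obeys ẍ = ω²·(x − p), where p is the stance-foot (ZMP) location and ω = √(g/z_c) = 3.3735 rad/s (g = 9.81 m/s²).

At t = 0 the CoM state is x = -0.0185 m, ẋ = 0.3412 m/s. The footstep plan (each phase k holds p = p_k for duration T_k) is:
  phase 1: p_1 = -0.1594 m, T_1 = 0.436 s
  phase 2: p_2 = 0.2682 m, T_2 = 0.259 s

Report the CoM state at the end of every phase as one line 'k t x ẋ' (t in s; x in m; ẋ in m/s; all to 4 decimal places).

1 0.4360 0.3720 1.7617
2 0.6950 0.9308 2.8243

phase 1: p=-0.1594, T=0.436, ωT=1.470846, cosh=2.291324, sinh=2.061593; start (x,ẋ)=(-0.018500, 0.341200) → end (x,ẋ)=(0.371960, 1.761728)
phase 2: p=0.2682, T=0.259, ωT=0.873737, cosh=1.406618, sinh=0.989229; start (x,ẋ)=(0.371960, 1.761728) → end (x,ẋ)=(0.930751, 2.824341)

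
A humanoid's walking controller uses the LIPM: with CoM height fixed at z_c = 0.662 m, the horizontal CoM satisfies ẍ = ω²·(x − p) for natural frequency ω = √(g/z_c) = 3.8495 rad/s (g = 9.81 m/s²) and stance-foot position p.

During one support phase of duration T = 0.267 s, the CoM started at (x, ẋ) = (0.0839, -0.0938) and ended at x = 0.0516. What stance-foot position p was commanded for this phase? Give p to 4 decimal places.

ωT = 3.8495·0.267 = 1.027817; cosh(ωT) = 1.576372, sinh(ωT) = 1.218585
x(T) = p + (x₀−p)·cosh(ωT) + (ẋ₀/ω)·sinh(ωT) ⇒ p·(1 − cosh) = x(T) − x₀·cosh − (ẋ₀/ω)·sinh
numerator   = 0.0516 − (0.0839)·1.576372 − (-0.0938/3.8495)·1.218585 = -0.050965
denominator = 1 − 1.576372 = -0.576372
p = -0.050965 / -0.576372 = 0.0884

p = 0.0884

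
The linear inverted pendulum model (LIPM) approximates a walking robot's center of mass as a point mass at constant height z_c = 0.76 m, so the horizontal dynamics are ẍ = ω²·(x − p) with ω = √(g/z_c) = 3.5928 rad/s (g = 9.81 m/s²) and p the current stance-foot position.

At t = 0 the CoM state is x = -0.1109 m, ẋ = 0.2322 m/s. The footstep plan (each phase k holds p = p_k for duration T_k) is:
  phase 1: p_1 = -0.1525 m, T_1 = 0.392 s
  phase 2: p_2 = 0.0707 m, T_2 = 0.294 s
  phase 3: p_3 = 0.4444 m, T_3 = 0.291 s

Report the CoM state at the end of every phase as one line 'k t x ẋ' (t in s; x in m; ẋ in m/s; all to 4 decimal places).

phase 1: p=-0.1525, T=0.392, ωT=1.408378, cosh=2.166928, sinh=1.922388; start (x,ẋ)=(-0.110900, 0.232200) → end (x,ẋ)=(0.061887, 0.790482)
phase 2: p=0.0707, T=0.294, ωT=1.056283, cosh=1.611704, sinh=1.263958; start (x,ẋ)=(0.061887, 0.790482) → end (x,ẋ)=(0.334589, 1.234000)
phase 3: p=0.4444, T=0.291, ωT=1.045505, cosh=1.598174, sinh=1.246660; start (x,ẋ)=(0.334589, 1.234000) → end (x,ẋ)=(0.697087, 1.480306)

1 0.3920 0.0619 0.7905
2 0.6860 0.3346 1.2340
3 0.9770 0.6971 1.4803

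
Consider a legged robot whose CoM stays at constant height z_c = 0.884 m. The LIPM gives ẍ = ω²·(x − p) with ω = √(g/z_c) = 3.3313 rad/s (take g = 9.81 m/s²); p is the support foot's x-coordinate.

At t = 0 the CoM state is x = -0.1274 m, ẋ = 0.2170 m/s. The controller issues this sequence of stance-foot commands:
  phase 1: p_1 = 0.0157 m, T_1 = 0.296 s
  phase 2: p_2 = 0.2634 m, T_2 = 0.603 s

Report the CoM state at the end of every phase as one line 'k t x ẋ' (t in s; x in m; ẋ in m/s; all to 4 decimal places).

phase 1: p=0.0157, T=0.296, ωT=0.986065, cosh=1.526853, sinh=1.153811; start (x,ẋ)=(-0.127400, 0.217000) → end (x,ẋ)=(-0.127634, -0.218705)
phase 2: p=0.2634, T=0.603, ωT=2.008774, cosh=3.794163, sinh=3.660010; start (x,ẋ)=(-0.127634, -0.218705) → end (x,ẋ)=(-1.460531, -5.597517)

1 0.2960 -0.1276 -0.2187
2 0.8990 -1.4605 -5.5975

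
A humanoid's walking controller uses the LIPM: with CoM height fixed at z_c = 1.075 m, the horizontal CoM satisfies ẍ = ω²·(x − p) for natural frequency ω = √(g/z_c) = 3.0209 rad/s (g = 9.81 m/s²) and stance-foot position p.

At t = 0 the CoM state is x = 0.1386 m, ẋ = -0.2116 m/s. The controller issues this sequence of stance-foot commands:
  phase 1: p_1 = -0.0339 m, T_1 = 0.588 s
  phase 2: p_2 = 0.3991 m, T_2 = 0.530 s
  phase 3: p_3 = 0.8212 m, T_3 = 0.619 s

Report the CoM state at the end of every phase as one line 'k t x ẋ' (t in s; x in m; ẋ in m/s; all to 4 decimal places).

phase 1: p=-0.0339, T=0.588, ωT=1.776289, cosh=3.038579, sinh=2.869314; start (x,ẋ)=(0.138600, -0.211600) → end (x,ẋ)=(0.289273, 0.852251)
phase 2: p=0.3991, T=0.530, ωT=1.601077, cosh=2.580024, sinh=2.378345; start (x,ẋ)=(0.289273, 0.852251) → end (x,ẋ)=(0.786718, 1.409748)
phase 3: p=0.8212, T=0.619, ωT=1.869937, cosh=3.321011, sinh=3.166877; start (x,ẋ)=(0.786718, 1.409748) → end (x,ẋ)=(2.184555, 4.351905)

1 0.5880 0.2893 0.8523
2 1.1180 0.7867 1.4097
3 1.7370 2.1846 4.3519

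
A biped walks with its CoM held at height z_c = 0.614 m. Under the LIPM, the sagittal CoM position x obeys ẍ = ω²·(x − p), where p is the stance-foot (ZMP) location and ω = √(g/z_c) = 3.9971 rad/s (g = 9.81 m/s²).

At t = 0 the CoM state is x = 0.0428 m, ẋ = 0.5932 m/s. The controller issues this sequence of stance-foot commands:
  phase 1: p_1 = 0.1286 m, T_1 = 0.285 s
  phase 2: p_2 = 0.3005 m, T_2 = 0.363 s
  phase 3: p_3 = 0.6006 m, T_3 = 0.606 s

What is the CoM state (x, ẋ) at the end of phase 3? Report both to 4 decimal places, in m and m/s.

phase 1: p=0.1286, T=0.285, ωT=1.139173, cosh=1.722134, sinh=1.402051; start (x,ẋ)=(0.042800, 0.593200) → end (x,ẋ)=(0.188916, 0.540735)
phase 2: p=0.3005, T=0.363, ωT=1.450947, cosh=2.250752, sinh=2.016403; start (x,ẋ)=(0.188916, 0.540735) → end (x,ẋ)=(0.322135, 0.317718)
phase 3: p=0.6006, T=0.606, ωT=2.422243, cosh=5.679915, sinh=5.591193; start (x,ẋ)=(0.322135, 0.317718) → end (x,ẋ)=(-0.536631, -4.418686)

x = -0.5366, ẋ = -4.4187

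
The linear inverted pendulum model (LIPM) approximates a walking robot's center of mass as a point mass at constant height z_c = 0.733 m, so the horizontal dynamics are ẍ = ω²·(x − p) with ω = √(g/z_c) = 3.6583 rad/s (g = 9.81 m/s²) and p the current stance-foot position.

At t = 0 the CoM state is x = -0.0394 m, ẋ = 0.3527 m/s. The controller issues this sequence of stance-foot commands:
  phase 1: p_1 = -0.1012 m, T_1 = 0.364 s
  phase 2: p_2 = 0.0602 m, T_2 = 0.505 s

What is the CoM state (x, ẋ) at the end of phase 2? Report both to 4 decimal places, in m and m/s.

phase 1: p=-0.1012, T=0.364, ωT=1.331621, cosh=2.025614, sinh=1.761565; start (x,ẋ)=(-0.039400, 0.352700) → end (x,ẋ)=(0.193817, 1.112694)
phase 2: p=0.0602, T=0.505, ωT=1.847442, cosh=3.250604, sinh=3.092964; start (x,ẋ)=(0.193817, 1.112694) → end (x,ẋ)=(1.435279, 5.128801)

x = 1.4353, ẋ = 5.1288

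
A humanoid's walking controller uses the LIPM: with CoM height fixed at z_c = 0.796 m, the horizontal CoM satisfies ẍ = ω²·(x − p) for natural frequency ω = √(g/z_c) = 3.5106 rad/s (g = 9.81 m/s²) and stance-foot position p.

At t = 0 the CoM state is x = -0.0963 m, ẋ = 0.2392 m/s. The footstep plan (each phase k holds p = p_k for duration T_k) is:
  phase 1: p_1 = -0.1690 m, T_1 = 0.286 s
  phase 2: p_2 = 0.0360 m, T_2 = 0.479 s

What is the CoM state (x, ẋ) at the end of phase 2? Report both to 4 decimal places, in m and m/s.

x = 0.4991, ẋ = 1.7585

phase 1: p=-0.1690, T=0.286, ωT=1.004032, cosh=1.547831, sinh=1.181432; start (x,ẋ)=(-0.096300, 0.239200) → end (x,ẋ)=(0.024026, 0.671767)
phase 2: p=0.0360, T=0.479, ωT=1.681577, cosh=2.780053, sinh=2.593973; start (x,ẋ)=(0.024026, 0.671767) → end (x,ẋ)=(0.499078, 1.758507)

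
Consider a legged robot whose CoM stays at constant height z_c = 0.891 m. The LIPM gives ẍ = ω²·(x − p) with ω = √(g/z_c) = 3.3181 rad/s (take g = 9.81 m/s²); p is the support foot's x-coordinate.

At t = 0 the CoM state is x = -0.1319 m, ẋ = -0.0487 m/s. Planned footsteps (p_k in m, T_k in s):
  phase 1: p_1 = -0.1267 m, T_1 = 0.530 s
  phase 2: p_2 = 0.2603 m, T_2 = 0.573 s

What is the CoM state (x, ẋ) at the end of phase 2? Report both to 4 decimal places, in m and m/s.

x = -1.4500, ẋ = -5.4840

phase 1: p=-0.1267, T=0.530, ωT=1.758593, cosh=2.988276, sinh=2.815989; start (x,ẋ)=(-0.131900, -0.048700) → end (x,ẋ)=(-0.183570, -0.194116)
phase 2: p=0.2603, T=0.573, ωT=1.901271, cosh=3.421889, sinh=3.272511; start (x,ẋ)=(-0.183570, -0.194116) → end (x,ẋ)=(-1.450022, -5.484010)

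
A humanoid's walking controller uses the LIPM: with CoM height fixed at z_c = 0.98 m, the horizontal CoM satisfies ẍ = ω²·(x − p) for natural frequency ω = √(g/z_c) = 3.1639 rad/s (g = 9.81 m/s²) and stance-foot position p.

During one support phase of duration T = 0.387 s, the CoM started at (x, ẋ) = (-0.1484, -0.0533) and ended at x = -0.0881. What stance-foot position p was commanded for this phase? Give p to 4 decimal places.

ωT = 3.1639·0.387 = 1.224429; cosh(ωT) = 1.848075, sinh(ωT) = 1.554149
x(T) = p + (x₀−p)·cosh(ωT) + (ẋ₀/ω)·sinh(ωT) ⇒ p·(1 − cosh) = x(T) − x₀·cosh − (ẋ₀/ω)·sinh
numerator   = -0.0881 − (-0.1484)·1.848075 − (-0.0533/3.1639)·1.554149 = 0.212336
denominator = 1 − 1.848075 = -0.848075
p = 0.212336 / -0.848075 = -0.2504

p = -0.2504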